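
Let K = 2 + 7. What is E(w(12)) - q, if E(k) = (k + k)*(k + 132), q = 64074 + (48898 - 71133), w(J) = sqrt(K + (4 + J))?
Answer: -40469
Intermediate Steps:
K = 9
w(J) = sqrt(13 + J) (w(J) = sqrt(9 + (4 + J)) = sqrt(13 + J))
q = 41839 (q = 64074 - 22235 = 41839)
E(k) = 2*k*(132 + k) (E(k) = (2*k)*(132 + k) = 2*k*(132 + k))
E(w(12)) - q = 2*sqrt(13 + 12)*(132 + sqrt(13 + 12)) - 1*41839 = 2*sqrt(25)*(132 + sqrt(25)) - 41839 = 2*5*(132 + 5) - 41839 = 2*5*137 - 41839 = 1370 - 41839 = -40469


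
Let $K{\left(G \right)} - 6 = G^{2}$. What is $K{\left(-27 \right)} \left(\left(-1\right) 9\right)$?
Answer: $-6615$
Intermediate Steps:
$K{\left(G \right)} = 6 + G^{2}$
$K{\left(-27 \right)} \left(\left(-1\right) 9\right) = \left(6 + \left(-27\right)^{2}\right) \left(\left(-1\right) 9\right) = \left(6 + 729\right) \left(-9\right) = 735 \left(-9\right) = -6615$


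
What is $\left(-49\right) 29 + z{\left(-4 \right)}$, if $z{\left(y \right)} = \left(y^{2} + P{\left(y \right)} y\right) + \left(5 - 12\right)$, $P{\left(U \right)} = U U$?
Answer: $-1476$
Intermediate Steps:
$P{\left(U \right)} = U^{2}$
$z{\left(y \right)} = -7 + y^{2} + y^{3}$ ($z{\left(y \right)} = \left(y^{2} + y^{2} y\right) + \left(5 - 12\right) = \left(y^{2} + y^{3}\right) + \left(5 - 12\right) = \left(y^{2} + y^{3}\right) - 7 = -7 + y^{2} + y^{3}$)
$\left(-49\right) 29 + z{\left(-4 \right)} = \left(-49\right) 29 + \left(-7 + \left(-4\right)^{2} + \left(-4\right)^{3}\right) = -1421 - 55 = -1476$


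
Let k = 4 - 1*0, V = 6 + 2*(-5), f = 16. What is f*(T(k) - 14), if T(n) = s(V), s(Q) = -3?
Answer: -272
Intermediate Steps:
V = -4 (V = 6 - 10 = -4)
k = 4 (k = 4 + 0 = 4)
T(n) = -3
f*(T(k) - 14) = 16*(-3 - 14) = 16*(-17) = -272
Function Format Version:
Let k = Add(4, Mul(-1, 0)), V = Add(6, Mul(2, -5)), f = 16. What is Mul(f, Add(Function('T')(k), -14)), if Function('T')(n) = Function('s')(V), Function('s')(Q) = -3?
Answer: -272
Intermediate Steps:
V = -4 (V = Add(6, -10) = -4)
k = 4 (k = Add(4, 0) = 4)
Function('T')(n) = -3
Mul(f, Add(Function('T')(k), -14)) = Mul(16, Add(-3, -14)) = Mul(16, -17) = -272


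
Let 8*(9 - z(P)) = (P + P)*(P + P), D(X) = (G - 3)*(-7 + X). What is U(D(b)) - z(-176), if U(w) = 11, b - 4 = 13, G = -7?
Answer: 15490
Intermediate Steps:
b = 17 (b = 4 + 13 = 17)
D(X) = 70 - 10*X (D(X) = (-7 - 3)*(-7 + X) = -10*(-7 + X) = 70 - 10*X)
z(P) = 9 - P²/2 (z(P) = 9 - (P + P)*(P + P)/8 = 9 - 2*P*2*P/8 = 9 - P²/2)
U(D(b)) - z(-176) = 11 - (9 - ½*(-176)²) = 11 - (9 - ½*30976) = 11 - (9 - 15488) = 11 - 1*(-15479) = 11 + 15479 = 15490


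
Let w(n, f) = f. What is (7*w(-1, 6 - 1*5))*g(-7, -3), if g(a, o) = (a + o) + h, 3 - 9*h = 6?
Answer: -217/3 ≈ -72.333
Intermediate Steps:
h = -⅓ (h = ⅓ - ⅑*6 = ⅓ - ⅔ = -⅓ ≈ -0.33333)
g(a, o) = -⅓ + a + o (g(a, o) = (a + o) - ⅓ = -⅓ + a + o)
(7*w(-1, 6 - 1*5))*g(-7, -3) = (7*(6 - 1*5))*(-⅓ - 7 - 3) = (7*(6 - 5))*(-31/3) = (7*1)*(-31/3) = 7*(-31/3) = -217/3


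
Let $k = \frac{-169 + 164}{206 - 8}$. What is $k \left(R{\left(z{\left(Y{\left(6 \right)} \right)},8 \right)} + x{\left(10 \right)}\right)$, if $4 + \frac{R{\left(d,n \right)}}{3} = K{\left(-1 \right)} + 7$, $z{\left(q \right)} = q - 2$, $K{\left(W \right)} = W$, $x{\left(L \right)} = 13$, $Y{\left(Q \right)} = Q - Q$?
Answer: $- \frac{95}{198} \approx -0.4798$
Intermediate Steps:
$Y{\left(Q \right)} = 0$
$z{\left(q \right)} = -2 + q$ ($z{\left(q \right)} = q - 2 = -2 + q$)
$R{\left(d,n \right)} = 6$ ($R{\left(d,n \right)} = -12 + 3 \left(-1 + 7\right) = -12 + 3 \cdot 6 = -12 + 18 = 6$)
$k = - \frac{5}{198} \approx -0.025253$
$k \left(R{\left(z{\left(Y{\left(6 \right)} \right)},8 \right)} + x{\left(10 \right)}\right) = - \frac{5 \left(6 + 13\right)}{198} = \left(- \frac{5}{198}\right) 19 = - \frac{95}{198}$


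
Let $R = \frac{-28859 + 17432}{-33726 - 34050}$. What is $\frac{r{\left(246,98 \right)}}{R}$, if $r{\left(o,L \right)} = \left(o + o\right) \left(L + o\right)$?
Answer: $\frac{3823650816}{3809} \approx 1.0038 \cdot 10^{6}$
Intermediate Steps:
$R = \frac{3809}{22592}$ ($R = - \frac{11427}{-67776} = \left(-11427\right) \left(- \frac{1}{67776}\right) = \frac{3809}{22592} \approx 0.1686$)
$r{\left(o,L \right)} = 2 o \left(L + o\right)$
$\frac{r{\left(246,98 \right)}}{R} = \frac{2 \cdot 246 \left(98 + 246\right)}{\frac{3809}{22592}} = 2 \cdot 246 \cdot 344 \cdot \frac{22592}{3809} = 169248 \cdot \frac{22592}{3809} = \frac{3823650816}{3809}$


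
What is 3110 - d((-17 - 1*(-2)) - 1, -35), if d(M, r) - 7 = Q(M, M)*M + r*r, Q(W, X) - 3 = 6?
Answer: 2022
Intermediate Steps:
Q(W, X) = 9 (Q(W, X) = 3 + 6 = 9)
d(M, r) = 7 + r**2 + 9*M (d(M, r) = 7 + (9*M + r*r) = 7 + (9*M + r**2) = 7 + (r**2 + 9*M) = 7 + r**2 + 9*M)
3110 - d((-17 - 1*(-2)) - 1, -35) = 3110 - (7 + (-35)**2 + 9*((-17 - 1*(-2)) - 1)) = 3110 - (7 + 1225 + 9*((-17 + 2) - 1)) = 3110 - (7 + 1225 + 9*(-15 - 1)) = 3110 - (7 + 1225 + 9*(-16)) = 3110 - (7 + 1225 - 144) = 3110 - 1*1088 = 3110 - 1088 = 2022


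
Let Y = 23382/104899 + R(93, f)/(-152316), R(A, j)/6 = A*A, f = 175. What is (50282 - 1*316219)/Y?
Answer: 236060397621706/104565333 ≈ 2.2575e+6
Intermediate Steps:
R(A, j) = 6*A² (R(A, j) = 6*(A*A) = 6*A²)
Y = -104565333/887655338 (Y = 23382/104899 + (6*93²)/(-152316) = 23382*(1/104899) + (6*8649)*(-1/152316) = 23382/104899 + 51894*(-1/152316) = 23382/104899 - 2883/8462 = -104565333/887655338 ≈ -0.11780)
(50282 - 1*316219)/Y = (50282 - 1*316219)/(-104565333/887655338) = (50282 - 316219)*(-887655338/104565333) = -265937*(-887655338/104565333) = 236060397621706/104565333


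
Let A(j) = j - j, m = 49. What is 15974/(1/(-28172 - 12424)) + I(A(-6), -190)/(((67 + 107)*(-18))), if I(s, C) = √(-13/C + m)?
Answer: -648480504 - √1771370/595080 ≈ -6.4848e+8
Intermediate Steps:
A(j) = 0
I(s, C) = √(49 - 13/C) (I(s, C) = √(-13/C + 49) = √(49 - 13/C))
15974/(1/(-28172 - 12424)) + I(A(-6), -190)/(((67 + 107)*(-18))) = 15974/(1/(-28172 - 12424)) + √(49 - 13/(-190))/(((67 + 107)*(-18))) = 15974/(1/(-40596)) + √(49 - 13*(-1/190))/((174*(-18))) = 15974/(-1/40596) + √(49 + 13/190)/(-3132) = 15974*(-40596) + √(9323/190)*(-1/3132) = -648480504 + (√1771370/190)*(-1/3132) = -648480504 - √1771370/595080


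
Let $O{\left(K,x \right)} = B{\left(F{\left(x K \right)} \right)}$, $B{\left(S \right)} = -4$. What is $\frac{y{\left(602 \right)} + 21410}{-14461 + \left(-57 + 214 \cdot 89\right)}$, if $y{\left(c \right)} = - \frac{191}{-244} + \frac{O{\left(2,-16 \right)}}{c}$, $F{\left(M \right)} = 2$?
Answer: $\frac{1572493043}{332554432} \approx 4.7285$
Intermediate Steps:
$O{\left(K,x \right)} = -4$
$y{\left(c \right)} = \frac{191}{244} - \frac{4}{c}$ ($y{\left(c \right)} = - \frac{191}{-244} - \frac{4}{c} = \left(-191\right) \left(- \frac{1}{244}\right) - \frac{4}{c} = \frac{191}{244} - \frac{4}{c}$)
$\frac{y{\left(602 \right)} + 21410}{-14461 + \left(-57 + 214 \cdot 89\right)} = \frac{\left(\frac{191}{244} - \frac{4}{602}\right) + 21410}{-14461 + \left(-57 + 214 \cdot 89\right)} = \frac{\left(\frac{191}{244} - \frac{2}{301}\right) + 21410}{-14461 + \left(-57 + 19046\right)} = \frac{\left(\frac{191}{244} - \frac{2}{301}\right) + 21410}{-14461 + 18989} = \frac{\frac{57003}{73444} + 21410}{4528} = \frac{1572493043}{73444} \cdot \frac{1}{4528} = \frac{1572493043}{332554432}$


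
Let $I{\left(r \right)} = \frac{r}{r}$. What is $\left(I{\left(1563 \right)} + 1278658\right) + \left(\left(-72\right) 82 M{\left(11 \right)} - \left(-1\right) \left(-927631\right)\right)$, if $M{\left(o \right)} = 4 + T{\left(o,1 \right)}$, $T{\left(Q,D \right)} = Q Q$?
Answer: $-386972$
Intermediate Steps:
$T{\left(Q,D \right)} = Q^{2}$
$I{\left(r \right)} = 1$
$M{\left(o \right)} = 4 + o^{2}$
$\left(I{\left(1563 \right)} + 1278658\right) + \left(\left(-72\right) 82 M{\left(11 \right)} - \left(-1\right) \left(-927631\right)\right) = \left(1 + 1278658\right) - \left(927631 - \left(-72\right) 82 \left(4 + 11^{2}\right)\right) = 1278659 - \left(927631 + 5904 \left(4 + 121\right)\right) = 1278659 - 1665631 = -386972$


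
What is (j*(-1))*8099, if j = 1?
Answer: -8099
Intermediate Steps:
(j*(-1))*8099 = (1*(-1))*8099 = -1*8099 = -8099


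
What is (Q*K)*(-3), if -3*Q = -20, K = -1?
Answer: 20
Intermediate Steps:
Q = 20/3 (Q = -⅓*(-20) = 20/3 ≈ 6.6667)
(Q*K)*(-3) = ((20/3)*(-1))*(-3) = -20/3*(-3) = 20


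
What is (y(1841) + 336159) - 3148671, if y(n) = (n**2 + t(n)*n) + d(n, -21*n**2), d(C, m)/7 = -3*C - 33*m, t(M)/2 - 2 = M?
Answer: 16448726165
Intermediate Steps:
t(M) = 4 + 2*M
d(C, m) = -231*m - 21*C (d(C, m) = 7*(-3*C - 33*m) = 7*(-33*m - 3*C) = -231*m - 21*C)
y(n) = -21*n + 4852*n**2 + n*(4 + 2*n) (y(n) = (n**2 + (4 + 2*n)*n) + (-(-4851)*n**2 - 21*n) = (n**2 + n*(4 + 2*n)) + (4851*n**2 - 21*n) = (n**2 + n*(4 + 2*n)) + (-21*n + 4851*n**2) = -21*n + 4852*n**2 + n*(4 + 2*n))
(y(1841) + 336159) - 3148671 = (1841*(-17 + 4854*1841) + 336159) - 3148671 = (1841*(-17 + 8936214) + 336159) - 3148671 = (1841*8936197 + 336159) - 3148671 = (16451538677 + 336159) - 3148671 = 16451874836 - 3148671 = 16448726165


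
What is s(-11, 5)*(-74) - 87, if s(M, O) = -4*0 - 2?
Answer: 61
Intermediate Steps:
s(M, O) = -2 (s(M, O) = 0 - 2 = -2)
s(-11, 5)*(-74) - 87 = -2*(-74) - 87 = 148 - 87 = 61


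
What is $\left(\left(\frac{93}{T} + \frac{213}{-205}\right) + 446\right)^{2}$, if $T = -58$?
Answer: $\frac{27788933653441}{141372100} \approx 1.9657 \cdot 10^{5}$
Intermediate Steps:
$\left(\left(\frac{93}{T} + \frac{213}{-205}\right) + 446\right)^{2} = \left(\left(\frac{93}{-58} + \frac{213}{-205}\right) + 446\right)^{2} = \left(\left(93 \left(- \frac{1}{58}\right) + 213 \left(- \frac{1}{205}\right)\right) + 446\right)^{2} = \left(\left(- \frac{93}{58} - \frac{213}{205}\right) + 446\right)^{2} = \left(- \frac{31419}{11890} + 446\right)^{2} = \left(\frac{5271521}{11890}\right)^{2} = \frac{27788933653441}{141372100}$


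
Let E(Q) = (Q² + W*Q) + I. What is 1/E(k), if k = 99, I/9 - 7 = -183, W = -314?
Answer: -1/22869 ≈ -4.3727e-5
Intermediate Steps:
I = -1584 (I = 63 + 9*(-183) = 63 - 1647 = -1584)
E(Q) = -1584 + Q² - 314*Q (E(Q) = (Q² - 314*Q) - 1584 = -1584 + Q² - 314*Q)
1/E(k) = 1/(-1584 + 99² - 314*99) = 1/(-1584 + 9801 - 31086) = 1/(-22869) = -1/22869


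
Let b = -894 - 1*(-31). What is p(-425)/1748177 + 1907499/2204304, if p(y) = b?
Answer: 1110914521657/1284504517936 ≈ 0.86486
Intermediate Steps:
b = -863 (b = -894 + 31 = -863)
p(y) = -863
p(-425)/1748177 + 1907499/2204304 = -863/1748177 + 1907499/2204304 = -863*1/1748177 + 1907499*(1/2204304) = -863/1748177 + 635833/734768 = 1110914521657/1284504517936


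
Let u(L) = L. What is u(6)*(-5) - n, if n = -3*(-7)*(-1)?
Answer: -9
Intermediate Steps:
n = -21 (n = 21*(-1) = -21)
u(6)*(-5) - n = 6*(-5) - 1*(-21) = -30 + 21 = -9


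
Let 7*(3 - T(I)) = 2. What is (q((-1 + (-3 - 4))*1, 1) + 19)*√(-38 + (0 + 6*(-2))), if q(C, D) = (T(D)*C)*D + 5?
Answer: 80*I*√2/7 ≈ 16.162*I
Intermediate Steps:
T(I) = 19/7 (T(I) = 3 - ⅐*2 = 3 - 2/7 = 19/7)
q(C, D) = 5 + 19*C*D/7 (q(C, D) = (19*C/7)*D + 5 = 19*C*D/7 + 5 = 5 + 19*C*D/7)
(q((-1 + (-3 - 4))*1, 1) + 19)*√(-38 + (0 + 6*(-2))) = ((5 + (19/7)*((-1 + (-3 - 4))*1)*1) + 19)*√(-38 + (0 + 6*(-2))) = ((5 + (19/7)*((-1 - 7)*1)*1) + 19)*√(-38 + (0 - 12)) = ((5 + (19/7)*(-8*1)*1) + 19)*√(-38 - 12) = ((5 + (19/7)*(-8)*1) + 19)*√(-50) = ((5 - 152/7) + 19)*(5*I*√2) = (-117/7 + 19)*(5*I*√2) = 16*(5*I*√2)/7 = 80*I*√2/7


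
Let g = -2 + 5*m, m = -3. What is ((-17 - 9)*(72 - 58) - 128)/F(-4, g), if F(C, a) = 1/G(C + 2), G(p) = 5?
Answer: -2460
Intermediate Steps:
g = -17 (g = -2 + 5*(-3) = -2 - 15 = -17)
F(C, a) = ⅕ (F(C, a) = 1/5 = ⅕)
((-17 - 9)*(72 - 58) - 128)/F(-4, g) = ((-17 - 9)*(72 - 58) - 128)/(⅕) = 5*(-26*14 - 128) = 5*(-364 - 128) = 5*(-492) = -2460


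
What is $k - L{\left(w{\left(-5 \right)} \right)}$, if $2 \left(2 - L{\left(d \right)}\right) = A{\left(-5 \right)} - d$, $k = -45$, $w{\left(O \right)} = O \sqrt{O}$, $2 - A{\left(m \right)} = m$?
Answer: $- \frac{87}{2} + \frac{5 i \sqrt{5}}{2} \approx -43.5 + 5.5902 i$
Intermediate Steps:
$A{\left(m \right)} = 2 - m$
$w{\left(O \right)} = O^{\frac{3}{2}}$
$L{\left(d \right)} = - \frac{3}{2} + \frac{d}{2}$ ($L{\left(d \right)} = 2 - \frac{\left(2 - -5\right) - d}{2} = 2 - \frac{\left(2 + 5\right) - d}{2} = 2 - \frac{7 - d}{2} = 2 + \left(- \frac{7}{2} + \frac{d}{2}\right) = - \frac{3}{2} + \frac{d}{2}$)
$k - L{\left(w{\left(-5 \right)} \right)} = -45 - \left(- \frac{3}{2} + \frac{\left(-5\right)^{\frac{3}{2}}}{2}\right) = -45 - \left(- \frac{3}{2} + \frac{\left(-5\right) i \sqrt{5}}{2}\right) = -45 - \left(- \frac{3}{2} - \frac{5 i \sqrt{5}}{2}\right) = -45 + \left(\frac{3}{2} + \frac{5 i \sqrt{5}}{2}\right) = - \frac{87}{2} + \frac{5 i \sqrt{5}}{2}$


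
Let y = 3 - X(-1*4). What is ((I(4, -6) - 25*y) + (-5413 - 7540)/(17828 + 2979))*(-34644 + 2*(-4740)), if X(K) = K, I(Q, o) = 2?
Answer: 159400773936/20807 ≈ 7.6609e+6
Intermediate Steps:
y = 7 (y = 3 - (-1)*4 = 3 - 1*(-4) = 3 + 4 = 7)
((I(4, -6) - 25*y) + (-5413 - 7540)/(17828 + 2979))*(-34644 + 2*(-4740)) = ((2 - 25*7) + (-5413 - 7540)/(17828 + 2979))*(-34644 + 2*(-4740)) = ((2 - 175) - 12953/20807)*(-34644 - 9480) = (-173 - 12953*1/20807)*(-44124) = (-173 - 12953/20807)*(-44124) = -3612564/20807*(-44124) = 159400773936/20807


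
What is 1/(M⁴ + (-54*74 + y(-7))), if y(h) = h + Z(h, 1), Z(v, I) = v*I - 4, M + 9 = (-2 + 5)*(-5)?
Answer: 1/327762 ≈ 3.0510e-6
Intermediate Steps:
M = -24 (M = -9 + (-2 + 5)*(-5) = -9 + 3*(-5) = -9 - 15 = -24)
Z(v, I) = -4 + I*v (Z(v, I) = I*v - 4 = -4 + I*v)
y(h) = -4 + 2*h (y(h) = h + (-4 + 1*h) = h + (-4 + h) = -4 + 2*h)
1/(M⁴ + (-54*74 + y(-7))) = 1/((-24)⁴ + (-54*74 + (-4 + 2*(-7)))) = 1/(331776 + (-3996 + (-4 - 14))) = 1/(331776 + (-3996 - 18)) = 1/(331776 - 4014) = 1/327762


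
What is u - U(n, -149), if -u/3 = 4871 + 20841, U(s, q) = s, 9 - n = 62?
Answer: -77083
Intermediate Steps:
n = -53 (n = 9 - 1*62 = 9 - 62 = -53)
u = -77136 (u = -3*(4871 + 20841) = -3*25712 = -77136)
u - U(n, -149) = -77136 - 1*(-53) = -77136 + 53 = -77083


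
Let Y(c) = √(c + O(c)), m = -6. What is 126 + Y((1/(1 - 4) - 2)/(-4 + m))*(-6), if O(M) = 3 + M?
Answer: 126 - 4*√195/5 ≈ 114.83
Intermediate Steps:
Y(c) = √(3 + 2*c) (Y(c) = √(c + (3 + c)) = √(3 + 2*c))
126 + Y((1/(1 - 4) - 2)/(-4 + m))*(-6) = 126 + √(3 + 2*((1/(1 - 4) - 2)/(-4 - 6)))*(-6) = 126 + √(3 + 2*((1/(-3) - 2)/(-10)))*(-6) = 126 + √(3 + 2*((-⅓ - 2)*(-⅒)))*(-6) = 126 + √(3 + 2*(-7/3*(-⅒)))*(-6) = 126 + √(3 + 2*(7/30))*(-6) = 126 + √(3 + 7/15)*(-6) = 126 + √(52/15)*(-6) = 126 + (2*√195/15)*(-6) = 126 - 4*√195/5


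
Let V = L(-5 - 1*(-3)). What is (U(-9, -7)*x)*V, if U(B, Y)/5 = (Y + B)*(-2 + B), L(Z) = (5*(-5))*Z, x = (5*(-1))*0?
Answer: 0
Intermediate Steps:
x = 0 (x = -5*0 = 0)
L(Z) = -25*Z
U(B, Y) = 5*(-2 + B)*(B + Y) (U(B, Y) = 5*((Y + B)*(-2 + B)) = 5*((B + Y)*(-2 + B)) = 5*((-2 + B)*(B + Y)) = 5*(-2 + B)*(B + Y))
V = 50 (V = -25*(-5 - 1*(-3)) = -25*(-5 + 3) = -25*(-2) = 50)
(U(-9, -7)*x)*V = ((-10*(-9) - 10*(-7) + 5*(-9)**2 + 5*(-9)*(-7))*0)*50 = ((90 + 70 + 5*81 + 315)*0)*50 = ((90 + 70 + 405 + 315)*0)*50 = (880*0)*50 = 0*50 = 0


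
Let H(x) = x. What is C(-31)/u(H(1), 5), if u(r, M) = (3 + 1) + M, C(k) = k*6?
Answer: -62/3 ≈ -20.667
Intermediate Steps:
C(k) = 6*k
u(r, M) = 4 + M
C(-31)/u(H(1), 5) = (6*(-31))/(4 + 5) = -186/9 = -186*⅑ = -62/3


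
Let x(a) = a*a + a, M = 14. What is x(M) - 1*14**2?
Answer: 14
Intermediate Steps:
x(a) = a + a**2 (x(a) = a**2 + a = a + a**2)
x(M) - 1*14**2 = 14*(1 + 14) - 1*14**2 = 14*15 - 1*196 = 210 - 196 = 14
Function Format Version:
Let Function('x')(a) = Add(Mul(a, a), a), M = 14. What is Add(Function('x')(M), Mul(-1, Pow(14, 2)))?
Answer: 14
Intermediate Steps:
Function('x')(a) = Add(a, Pow(a, 2)) (Function('x')(a) = Add(Pow(a, 2), a) = Add(a, Pow(a, 2)))
Add(Function('x')(M), Mul(-1, Pow(14, 2))) = Add(Mul(14, Add(1, 14)), Mul(-1, Pow(14, 2))) = Add(Mul(14, 15), Mul(-1, 196)) = Add(210, -196) = 14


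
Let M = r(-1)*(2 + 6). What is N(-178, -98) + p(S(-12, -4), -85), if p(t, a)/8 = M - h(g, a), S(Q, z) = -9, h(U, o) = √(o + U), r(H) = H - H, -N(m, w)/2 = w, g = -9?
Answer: 196 - 8*I*√94 ≈ 196.0 - 77.563*I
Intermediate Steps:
N(m, w) = -2*w
r(H) = 0
h(U, o) = √(U + o)
M = 0 (M = 0*(2 + 6) = 0*8 = 0)
p(t, a) = -8*√(-9 + a) (p(t, a) = 8*(0 - √(-9 + a)) = 8*(-√(-9 + a)) = -8*√(-9 + a))
N(-178, -98) + p(S(-12, -4), -85) = -2*(-98) - 8*√(-9 - 85) = 196 - 8*I*√94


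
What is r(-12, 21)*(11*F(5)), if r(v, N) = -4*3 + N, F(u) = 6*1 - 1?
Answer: 495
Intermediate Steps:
F(u) = 5 (F(u) = 6 - 1 = 5)
r(v, N) = -12 + N
r(-12, 21)*(11*F(5)) = (-12 + 21)*(11*5) = 9*55 = 495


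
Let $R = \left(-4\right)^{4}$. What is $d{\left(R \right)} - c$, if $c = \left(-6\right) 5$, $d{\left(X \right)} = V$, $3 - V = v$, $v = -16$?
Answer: $49$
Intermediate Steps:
$V = 19$ ($V = 3 - -16 = 3 + 16 = 19$)
$R = 256$
$d{\left(X \right)} = 19$
$c = -30$
$d{\left(R \right)} - c = 19 - -30 = 19 + 30 = 49$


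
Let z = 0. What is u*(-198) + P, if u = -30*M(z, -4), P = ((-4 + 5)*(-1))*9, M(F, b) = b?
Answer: -23769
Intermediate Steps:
P = -9 (P = (1*(-1))*9 = -1*9 = -9)
u = 120 (u = -30*(-4) = 120)
u*(-198) + P = 120*(-198) - 9 = -23760 - 9 = -23769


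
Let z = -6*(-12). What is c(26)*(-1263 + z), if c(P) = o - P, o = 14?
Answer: 14292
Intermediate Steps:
z = 72
c(P) = 14 - P
c(26)*(-1263 + z) = (14 - 1*26)*(-1263 + 72) = (14 - 26)*(-1191) = -12*(-1191) = 14292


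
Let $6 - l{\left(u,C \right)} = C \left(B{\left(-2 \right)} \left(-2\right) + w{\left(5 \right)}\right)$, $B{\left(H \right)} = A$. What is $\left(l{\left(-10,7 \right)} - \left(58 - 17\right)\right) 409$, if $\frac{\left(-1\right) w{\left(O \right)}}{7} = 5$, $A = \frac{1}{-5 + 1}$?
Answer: $\frac{168917}{2} \approx 84459.0$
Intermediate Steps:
$A = - \frac{1}{4}$ ($A = \frac{1}{-4} = - \frac{1}{4} \approx -0.25$)
$B{\left(H \right)} = - \frac{1}{4}$
$w{\left(O \right)} = -35$ ($w{\left(O \right)} = \left(-7\right) 5 = -35$)
$l{\left(u,C \right)} = 6 + \frac{69 C}{2}$ ($l{\left(u,C \right)} = 6 - C \left(\left(- \frac{1}{4}\right) \left(-2\right) - 35\right) = 6 - C \left(\frac{1}{2} - 35\right) = 6 - C \left(- \frac{69}{2}\right) = 6 - - \frac{69 C}{2} = 6 + \frac{69 C}{2}$)
$\left(l{\left(-10,7 \right)} - \left(58 - 17\right)\right) 409 = \left(\left(6 + \frac{69}{2} \cdot 7\right) - \left(58 - 17\right)\right) 409 = \left(\left(6 + \frac{483}{2}\right) - 41\right) 409 = \left(\frac{495}{2} - 41\right) 409 = \frac{413}{2} \cdot 409 = \frac{168917}{2}$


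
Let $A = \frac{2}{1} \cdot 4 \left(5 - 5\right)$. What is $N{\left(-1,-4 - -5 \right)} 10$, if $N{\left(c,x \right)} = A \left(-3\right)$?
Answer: $0$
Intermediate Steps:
$A = 0$ ($A = 2 \cdot 1 \cdot 4 \left(5 - 5\right) = 2 \cdot 4 \cdot 0 = 8 \cdot 0 = 0$)
$N{\left(c,x \right)} = 0$ ($N{\left(c,x \right)} = 0 \left(-3\right) = 0$)
$N{\left(-1,-4 - -5 \right)} 10 = 0 \cdot 10 = 0$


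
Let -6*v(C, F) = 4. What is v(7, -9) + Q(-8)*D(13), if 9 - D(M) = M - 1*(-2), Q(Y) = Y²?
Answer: -1154/3 ≈ -384.67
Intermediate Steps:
v(C, F) = -⅔ (v(C, F) = -⅙*4 = -⅔)
D(M) = 7 - M (D(M) = 9 - (M - 1*(-2)) = 9 - (M + 2) = 9 - (2 + M) = 9 + (-2 - M) = 7 - M)
v(7, -9) + Q(-8)*D(13) = -⅔ + (-8)²*(7 - 1*13) = -⅔ + 64*(7 - 13) = -⅔ + 64*(-6) = -⅔ - 384 = -1154/3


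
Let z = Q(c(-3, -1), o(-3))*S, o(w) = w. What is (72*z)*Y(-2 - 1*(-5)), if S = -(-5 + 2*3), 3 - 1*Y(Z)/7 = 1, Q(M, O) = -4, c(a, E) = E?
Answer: 4032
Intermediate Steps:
Y(Z) = 14 (Y(Z) = 21 - 7*1 = 21 - 7 = 14)
S = -1 (S = -(-5 + 6) = -1*1 = -1)
z = 4 (z = -4*(-1) = 4)
(72*z)*Y(-2 - 1*(-5)) = (72*4)*14 = 288*14 = 4032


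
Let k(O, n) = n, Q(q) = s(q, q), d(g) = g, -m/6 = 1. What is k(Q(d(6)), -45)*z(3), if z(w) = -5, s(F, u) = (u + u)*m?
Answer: 225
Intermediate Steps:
m = -6 (m = -6*1 = -6)
s(F, u) = -12*u (s(F, u) = (u + u)*(-6) = (2*u)*(-6) = -12*u)
Q(q) = -12*q
k(Q(d(6)), -45)*z(3) = -45*(-5) = 225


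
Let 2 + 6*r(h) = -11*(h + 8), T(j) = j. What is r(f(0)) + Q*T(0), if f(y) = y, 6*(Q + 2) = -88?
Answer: -15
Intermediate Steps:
Q = -50/3 (Q = -2 + (⅙)*(-88) = -2 - 44/3 = -50/3 ≈ -16.667)
r(h) = -15 - 11*h/6 (r(h) = -⅓ + (-11*(h + 8))/6 = -⅓ + (-11*(8 + h))/6 = -⅓ + (-88 - 11*h)/6 = -⅓ + (-44/3 - 11*h/6) = -15 - 11*h/6)
r(f(0)) + Q*T(0) = (-15 - 11/6*0) - 50/3*0 = (-15 + 0) + 0 = -15 + 0 = -15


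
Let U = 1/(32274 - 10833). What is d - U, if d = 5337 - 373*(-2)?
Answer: 130425602/21441 ≈ 6083.0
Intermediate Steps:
U = 1/21441 ≈ 4.6640e-5
d = 6083 (d = 5337 - 1*(-746) = 5337 + 746 = 6083)
d - U = 6083 - 1*1/21441 = 6083 - 1/21441 = 130425602/21441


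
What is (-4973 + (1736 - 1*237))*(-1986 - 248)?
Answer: 7760916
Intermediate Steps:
(-4973 + (1736 - 1*237))*(-1986 - 248) = (-4973 + (1736 - 237))*(-2234) = (-4973 + 1499)*(-2234) = -3474*(-2234) = 7760916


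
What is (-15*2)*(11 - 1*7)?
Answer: -120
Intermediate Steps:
(-15*2)*(11 - 1*7) = -30*(11 - 7) = -30*4 = -120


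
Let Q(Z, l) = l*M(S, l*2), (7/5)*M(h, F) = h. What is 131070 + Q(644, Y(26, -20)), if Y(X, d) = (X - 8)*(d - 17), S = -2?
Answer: 924150/7 ≈ 1.3202e+5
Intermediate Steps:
Y(X, d) = (-17 + d)*(-8 + X) (Y(X, d) = (-8 + X)*(-17 + d) = (-17 + d)*(-8 + X))
M(h, F) = 5*h/7
Q(Z, l) = -10*l/7 (Q(Z, l) = l*((5/7)*(-2)) = l*(-10/7) = -10*l/7)
131070 + Q(644, Y(26, -20)) = 131070 - 10*(136 - 17*26 - 8*(-20) + 26*(-20))/7 = 131070 - 10*(136 - 442 + 160 - 520)/7 = 131070 - 10/7*(-666) = 131070 + 6660/7 = 924150/7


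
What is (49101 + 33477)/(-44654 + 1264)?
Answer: -41289/21695 ≈ -1.9032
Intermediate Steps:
(49101 + 33477)/(-44654 + 1264) = 82578/(-43390) = 82578*(-1/43390) = -41289/21695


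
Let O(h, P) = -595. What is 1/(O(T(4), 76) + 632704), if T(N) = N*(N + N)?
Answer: 1/632109 ≈ 1.5820e-6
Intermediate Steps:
T(N) = 2*N**2 (T(N) = N*(2*N) = 2*N**2)
1/(O(T(4), 76) + 632704) = 1/(-595 + 632704) = 1/632109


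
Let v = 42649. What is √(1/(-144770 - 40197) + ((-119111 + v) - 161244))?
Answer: I*√8132585718786801/184967 ≈ 487.55*I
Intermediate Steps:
√(1/(-144770 - 40197) + ((-119111 + v) - 161244)) = √(1/(-144770 - 40197) + ((-119111 + 42649) - 161244)) = √(1/(-184967) + (-76462 - 161244)) = √(-1/184967 - 237706) = √(-43967765703/184967) = I*√8132585718786801/184967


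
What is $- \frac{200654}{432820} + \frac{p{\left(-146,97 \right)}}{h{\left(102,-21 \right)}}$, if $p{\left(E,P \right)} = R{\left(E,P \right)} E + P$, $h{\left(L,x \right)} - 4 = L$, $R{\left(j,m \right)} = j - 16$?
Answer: $\frac{1282221607}{5734865} \approx 223.58$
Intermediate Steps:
$R{\left(j,m \right)} = -16 + j$
$h{\left(L,x \right)} = 4 + L$
$p{\left(E,P \right)} = P + E \left(-16 + E\right)$ ($p{\left(E,P \right)} = \left(-16 + E\right) E + P = E \left(-16 + E\right) + P = P + E \left(-16 + E\right)$)
$- \frac{200654}{432820} + \frac{p{\left(-146,97 \right)}}{h{\left(102,-21 \right)}} = - \frac{200654}{432820} + \frac{97 - 146 \left(-16 - 146\right)}{4 + 102} = \left(-200654\right) \frac{1}{432820} + \frac{97 - -23652}{106} = - \frac{100327}{216410} + \left(97 + 23652\right) \frac{1}{106} = - \frac{100327}{216410} + 23749 \cdot \frac{1}{106} = - \frac{100327}{216410} + \frac{23749}{106} = \frac{1282221607}{5734865}$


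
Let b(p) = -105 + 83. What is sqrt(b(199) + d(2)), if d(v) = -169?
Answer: I*sqrt(191) ≈ 13.82*I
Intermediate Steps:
b(p) = -22
sqrt(b(199) + d(2)) = sqrt(-22 - 169) = sqrt(-191) = I*sqrt(191)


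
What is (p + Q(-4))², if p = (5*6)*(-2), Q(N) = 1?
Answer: 3481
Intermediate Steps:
p = -60 (p = 30*(-2) = -60)
(p + Q(-4))² = (-60 + 1)² = (-59)² = 3481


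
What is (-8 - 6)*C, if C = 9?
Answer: -126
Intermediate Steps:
(-8 - 6)*C = (-8 - 6)*9 = -14*9 = -126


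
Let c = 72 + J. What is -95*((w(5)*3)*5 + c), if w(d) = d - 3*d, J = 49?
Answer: 2755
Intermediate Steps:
w(d) = -2*d
c = 121 (c = 72 + 49 = 121)
-95*((w(5)*3)*5 + c) = -95*((-2*5*3)*5 + 121) = -95*(-10*3*5 + 121) = -95*(-30*5 + 121) = -95*(-150 + 121) = -95*(-29) = -1*(-2755) = 2755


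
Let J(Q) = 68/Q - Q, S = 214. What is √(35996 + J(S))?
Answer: 54*√140491/107 ≈ 189.16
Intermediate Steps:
J(Q) = -Q + 68/Q
√(35996 + J(S)) = √(35996 + (-1*214 + 68/214)) = √(35996 + (-214 + 68*(1/214))) = √(35996 + (-214 + 34/107)) = √(35996 - 22864/107) = √(3828708/107) = 54*√140491/107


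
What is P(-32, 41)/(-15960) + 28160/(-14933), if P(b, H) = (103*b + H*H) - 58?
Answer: -60635813/34047240 ≈ -1.7809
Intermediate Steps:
P(b, H) = -58 + H² + 103*b (P(b, H) = (103*b + H²) - 58 = (H² + 103*b) - 58 = -58 + H² + 103*b)
P(-32, 41)/(-15960) + 28160/(-14933) = (-58 + 41² + 103*(-32))/(-15960) + 28160/(-14933) = (-58 + 1681 - 3296)*(-1/15960) + 28160*(-1/14933) = -1673*(-1/15960) - 28160/14933 = 239/2280 - 28160/14933 = -60635813/34047240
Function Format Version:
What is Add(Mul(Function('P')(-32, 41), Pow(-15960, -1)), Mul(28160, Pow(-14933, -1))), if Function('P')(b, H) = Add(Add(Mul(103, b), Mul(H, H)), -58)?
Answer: Rational(-60635813, 34047240) ≈ -1.7809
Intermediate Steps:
Function('P')(b, H) = Add(-58, Pow(H, 2), Mul(103, b)) (Function('P')(b, H) = Add(Add(Mul(103, b), Pow(H, 2)), -58) = Add(Add(Pow(H, 2), Mul(103, b)), -58) = Add(-58, Pow(H, 2), Mul(103, b)))
Add(Mul(Function('P')(-32, 41), Pow(-15960, -1)), Mul(28160, Pow(-14933, -1))) = Add(Mul(Add(-58, Pow(41, 2), Mul(103, -32)), Pow(-15960, -1)), Mul(28160, Pow(-14933, -1))) = Add(Mul(Add(-58, 1681, -3296), Rational(-1, 15960)), Mul(28160, Rational(-1, 14933))) = Add(Mul(-1673, Rational(-1, 15960)), Rational(-28160, 14933)) = Add(Rational(239, 2280), Rational(-28160, 14933)) = Rational(-60635813, 34047240)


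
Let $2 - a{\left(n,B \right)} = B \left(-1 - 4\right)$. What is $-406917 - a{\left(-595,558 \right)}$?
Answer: $-409709$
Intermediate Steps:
$a{\left(n,B \right)} = 2 + 5 B$ ($a{\left(n,B \right)} = 2 - B \left(-1 - 4\right) = 2 - B \left(-5\right) = 2 - - 5 B = 2 + 5 B$)
$-406917 - a{\left(-595,558 \right)} = -406917 - \left(2 + 5 \cdot 558\right) = -406917 - \left(2 + 2790\right) = -406917 - 2792 = -409709$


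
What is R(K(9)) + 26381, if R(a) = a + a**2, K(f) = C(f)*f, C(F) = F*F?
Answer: 558551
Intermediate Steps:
C(F) = F**2
K(f) = f**3 (K(f) = f**2*f = f**3)
R(K(9)) + 26381 = 9**3*(1 + 9**3) + 26381 = 729*(1 + 729) + 26381 = 729*730 + 26381 = 532170 + 26381 = 558551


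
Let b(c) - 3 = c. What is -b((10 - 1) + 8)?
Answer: -20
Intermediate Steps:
b(c) = 3 + c
-b((10 - 1) + 8) = -(3 + ((10 - 1) + 8)) = -(3 + (9 + 8)) = -(3 + 17) = -1*20 = -20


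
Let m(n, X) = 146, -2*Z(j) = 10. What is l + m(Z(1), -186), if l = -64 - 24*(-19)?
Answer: 538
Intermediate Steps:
l = 392 (l = -64 + 456 = 392)
Z(j) = -5 (Z(j) = -½*10 = -5)
l + m(Z(1), -186) = 392 + 146 = 538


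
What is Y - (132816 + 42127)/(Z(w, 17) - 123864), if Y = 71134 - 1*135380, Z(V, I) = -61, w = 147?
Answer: -7961510607/123925 ≈ -64245.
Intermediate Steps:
Y = -64246 (Y = 71134 - 135380 = -64246)
Y - (132816 + 42127)/(Z(w, 17) - 123864) = -64246 - (132816 + 42127)/(-61 - 123864) = -64246 - 174943/(-123925) = -64246 - 174943*(-1)/123925 = -64246 - 1*(-174943/123925) = -64246 + 174943/123925 = -7961510607/123925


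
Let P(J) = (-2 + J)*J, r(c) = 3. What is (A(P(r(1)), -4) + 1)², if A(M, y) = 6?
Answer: 49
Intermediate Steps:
P(J) = J*(-2 + J)
(A(P(r(1)), -4) + 1)² = (6 + 1)² = 7² = 49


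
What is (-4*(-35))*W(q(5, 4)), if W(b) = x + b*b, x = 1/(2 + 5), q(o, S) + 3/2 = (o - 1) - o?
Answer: 895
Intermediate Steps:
q(o, S) = -5/2 (q(o, S) = -3/2 + ((o - 1) - o) = -3/2 + ((-1 + o) - o) = -3/2 - 1 = -5/2)
x = ⅐ (x = 1/7 = ⅐ ≈ 0.14286)
W(b) = ⅐ + b² (W(b) = ⅐ + b*b = ⅐ + b²)
(-4*(-35))*W(q(5, 4)) = (-4*(-35))*(⅐ + (-5/2)²) = 140*(⅐ + 25/4) = 140*(179/28) = 895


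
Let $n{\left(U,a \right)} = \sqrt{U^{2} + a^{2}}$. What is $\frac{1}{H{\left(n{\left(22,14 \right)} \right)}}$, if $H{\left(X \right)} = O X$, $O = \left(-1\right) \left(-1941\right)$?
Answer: $\frac{\sqrt{170}}{659940} \approx 1.9757 \cdot 10^{-5}$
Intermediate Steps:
$O = 1941$
$H{\left(X \right)} = 1941 X$
$\frac{1}{H{\left(n{\left(22,14 \right)} \right)}} = \frac{1}{1941 \sqrt{22^{2} + 14^{2}}} = \frac{1}{1941 \sqrt{484 + 196}} = \frac{1}{1941 \sqrt{680}} = \frac{1}{1941 \cdot 2 \sqrt{170}} = \frac{1}{3882 \sqrt{170}} = \frac{\sqrt{170}}{659940}$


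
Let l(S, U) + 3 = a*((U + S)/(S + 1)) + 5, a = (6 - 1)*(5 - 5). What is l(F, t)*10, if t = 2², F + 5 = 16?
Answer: 20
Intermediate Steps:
a = 0 (a = 5*0 = 0)
F = 11 (F = -5 + 16 = 11)
t = 4
l(S, U) = 2 (l(S, U) = -3 + (0*((U + S)/(S + 1)) + 5) = -3 + (0*((S + U)/(1 + S)) + 5) = -3 + (0 + 5) = -3 + 5 = 2)
l(F, t)*10 = 2*10 = 20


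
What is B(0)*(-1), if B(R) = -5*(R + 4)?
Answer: 20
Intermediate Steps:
B(R) = -20 - 5*R (B(R) = -5*(4 + R) = -20 - 5*R)
B(0)*(-1) = (-20 - 5*0)*(-1) = (-20 + 0)*(-1) = -20*(-1) = 20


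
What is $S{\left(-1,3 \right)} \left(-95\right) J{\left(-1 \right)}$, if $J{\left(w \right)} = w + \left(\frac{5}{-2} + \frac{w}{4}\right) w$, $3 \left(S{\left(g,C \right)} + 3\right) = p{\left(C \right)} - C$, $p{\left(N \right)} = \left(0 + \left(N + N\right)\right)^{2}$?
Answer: $-1330$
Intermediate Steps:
$p{\left(N \right)} = 4 N^{2}$ ($p{\left(N \right)} = \left(0 + 2 N\right)^{2} = \left(2 N\right)^{2} = 4 N^{2}$)
$S{\left(g,C \right)} = -3 - \frac{C}{3} + \frac{4 C^{2}}{3}$ ($S{\left(g,C \right)} = -3 + \frac{4 C^{2} - C}{3} = -3 + \frac{- C + 4 C^{2}}{3} = -3 + \left(- \frac{C}{3} + \frac{4 C^{2}}{3}\right) = -3 - \frac{C}{3} + \frac{4 C^{2}}{3}$)
$J{\left(w \right)} = w + w \left(- \frac{5}{2} + \frac{w}{4}\right)$ ($J{\left(w \right)} = w + \left(5 \left(- \frac{1}{2}\right) + w \frac{1}{4}\right) w = w + \left(- \frac{5}{2} + \frac{w}{4}\right) w = w + w \left(- \frac{5}{2} + \frac{w}{4}\right)$)
$S{\left(-1,3 \right)} \left(-95\right) J{\left(-1 \right)} = \left(-3 - 1 + \frac{4 \cdot 3^{2}}{3}\right) \left(-95\right) \frac{1}{4} \left(-1\right) \left(-6 - 1\right) = \left(-3 - 1 + \frac{4}{3} \cdot 9\right) \left(-95\right) \frac{1}{4} \left(-1\right) \left(-7\right) = \left(-3 - 1 + 12\right) \left(-95\right) \frac{7}{4} = 8 \left(-95\right) \frac{7}{4} = \left(-760\right) \frac{7}{4} = -1330$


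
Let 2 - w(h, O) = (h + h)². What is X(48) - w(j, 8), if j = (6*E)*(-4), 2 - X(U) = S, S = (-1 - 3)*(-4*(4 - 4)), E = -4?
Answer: 36864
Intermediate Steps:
S = 0 (S = -(-16)*0 = -4*0 = 0)
X(U) = 2 (X(U) = 2 - 1*0 = 2 + 0 = 2)
j = 96 (j = (6*(-4))*(-4) = -24*(-4) = 96)
w(h, O) = 2 - 4*h² (w(h, O) = 2 - (h + h)² = 2 - (2*h)² = 2 - 4*h²)
X(48) - w(j, 8) = 2 - (2 - 4*96²) = 2 - (2 - 4*9216) = 2 - (2 - 36864) = 2 - 1*(-36862) = 2 + 36862 = 36864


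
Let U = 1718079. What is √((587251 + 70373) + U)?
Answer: 3*√263967 ≈ 1541.3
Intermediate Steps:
√((587251 + 70373) + U) = √((587251 + 70373) + 1718079) = √(657624 + 1718079) = √2375703 = 3*√263967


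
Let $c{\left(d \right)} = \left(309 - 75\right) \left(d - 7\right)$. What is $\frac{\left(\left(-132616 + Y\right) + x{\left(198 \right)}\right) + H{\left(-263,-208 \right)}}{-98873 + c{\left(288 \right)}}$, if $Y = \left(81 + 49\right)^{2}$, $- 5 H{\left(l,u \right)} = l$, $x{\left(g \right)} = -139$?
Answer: $\frac{579012}{165595} \approx 3.4966$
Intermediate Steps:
$H{\left(l,u \right)} = - \frac{l}{5}$
$c{\left(d \right)} = -1638 + 234 d$ ($c{\left(d \right)} = 234 \left(-7 + d\right) = -1638 + 234 d$)
$Y = 16900$ ($Y = 130^{2} = 16900$)
$\frac{\left(\left(-132616 + Y\right) + x{\left(198 \right)}\right) + H{\left(-263,-208 \right)}}{-98873 + c{\left(288 \right)}} = \frac{\left(\left(-132616 + 16900\right) - 139\right) - - \frac{263}{5}}{-98873 + \left(-1638 + 234 \cdot 288\right)} = \frac{\left(-115716 - 139\right) + \frac{263}{5}}{-98873 + \left(-1638 + 67392\right)} = \frac{-115855 + \frac{263}{5}}{-98873 + 65754} = - \frac{579012}{5 \left(-33119\right)} = \left(- \frac{579012}{5}\right) \left(- \frac{1}{33119}\right) = \frac{579012}{165595}$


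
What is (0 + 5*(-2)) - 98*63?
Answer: -6184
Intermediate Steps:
(0 + 5*(-2)) - 98*63 = (0 - 10) - 6174 = -10 - 6174 = -6184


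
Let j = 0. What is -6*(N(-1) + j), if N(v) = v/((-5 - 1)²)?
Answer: ⅙ ≈ 0.16667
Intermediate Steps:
N(v) = v/36 (N(v) = v/((-6)²) = v/36)
-6*(N(-1) + j) = -6*((1/36)*(-1) + 0) = -6*(-1/36 + 0) = -6*(-1/36) = ⅙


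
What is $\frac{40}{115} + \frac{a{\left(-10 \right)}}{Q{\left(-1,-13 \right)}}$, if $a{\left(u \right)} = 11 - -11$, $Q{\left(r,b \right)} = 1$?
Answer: $\frac{514}{23} \approx 22.348$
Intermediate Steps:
$a{\left(u \right)} = 22$ ($a{\left(u \right)} = 11 + 11 = 22$)
$\frac{40}{115} + \frac{a{\left(-10 \right)}}{Q{\left(-1,-13 \right)}} = \frac{40}{115} + \frac{22}{1} = 40 \cdot \frac{1}{115} + 22 \cdot 1 = \frac{8}{23} + 22 = \frac{514}{23}$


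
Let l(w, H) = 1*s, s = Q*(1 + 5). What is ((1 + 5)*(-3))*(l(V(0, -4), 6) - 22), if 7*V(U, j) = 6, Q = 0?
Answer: 396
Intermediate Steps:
V(U, j) = 6/7 (V(U, j) = (⅐)*6 = 6/7)
s = 0 (s = 0*(1 + 5) = 0*6 = 0)
l(w, H) = 0 (l(w, H) = 1*0 = 0)
((1 + 5)*(-3))*(l(V(0, -4), 6) - 22) = ((1 + 5)*(-3))*(0 - 22) = (6*(-3))*(-22) = -18*(-22) = 396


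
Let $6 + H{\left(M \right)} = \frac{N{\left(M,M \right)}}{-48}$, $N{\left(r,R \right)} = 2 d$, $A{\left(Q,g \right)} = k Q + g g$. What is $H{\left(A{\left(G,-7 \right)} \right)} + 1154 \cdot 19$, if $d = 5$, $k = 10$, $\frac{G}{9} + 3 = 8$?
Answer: $\frac{526075}{24} \approx 21920.0$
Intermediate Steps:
$G = 45$ ($G = -27 + 9 \cdot 8 = -27 + 72 = 45$)
$A{\left(Q,g \right)} = g^{2} + 10 Q$ ($A{\left(Q,g \right)} = 10 Q + g g = 10 Q + g^{2} = g^{2} + 10 Q$)
$N{\left(r,R \right)} = 10$ ($N{\left(r,R \right)} = 2 \cdot 5 = 10$)
$H{\left(M \right)} = - \frac{149}{24}$ ($H{\left(M \right)} = -6 + \frac{10}{-48} = -6 + 10 \left(- \frac{1}{48}\right) = -6 - \frac{5}{24} = - \frac{149}{24}$)
$H{\left(A{\left(G,-7 \right)} \right)} + 1154 \cdot 19 = - \frac{149}{24} + 1154 \cdot 19 = - \frac{149}{24} + 21926 = \frac{526075}{24}$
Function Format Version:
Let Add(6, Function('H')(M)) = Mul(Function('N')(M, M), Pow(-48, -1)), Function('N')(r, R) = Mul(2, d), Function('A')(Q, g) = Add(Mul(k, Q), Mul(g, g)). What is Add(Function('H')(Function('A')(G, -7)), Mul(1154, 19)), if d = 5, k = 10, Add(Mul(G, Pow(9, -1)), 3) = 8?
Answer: Rational(526075, 24) ≈ 21920.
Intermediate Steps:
G = 45 (G = Add(-27, Mul(9, 8)) = Add(-27, 72) = 45)
Function('A')(Q, g) = Add(Pow(g, 2), Mul(10, Q)) (Function('A')(Q, g) = Add(Mul(10, Q), Mul(g, g)) = Add(Mul(10, Q), Pow(g, 2)) = Add(Pow(g, 2), Mul(10, Q)))
Function('N')(r, R) = 10 (Function('N')(r, R) = Mul(2, 5) = 10)
Function('H')(M) = Rational(-149, 24) (Function('H')(M) = Add(-6, Mul(10, Pow(-48, -1))) = Add(-6, Mul(10, Rational(-1, 48))) = Add(-6, Rational(-5, 24)) = Rational(-149, 24))
Add(Function('H')(Function('A')(G, -7)), Mul(1154, 19)) = Add(Rational(-149, 24), Mul(1154, 19)) = Add(Rational(-149, 24), 21926) = Rational(526075, 24)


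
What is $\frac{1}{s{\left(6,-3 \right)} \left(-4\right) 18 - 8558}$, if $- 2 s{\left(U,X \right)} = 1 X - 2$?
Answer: $- \frac{1}{8738} \approx -0.00011444$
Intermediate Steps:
$s{\left(U,X \right)} = 1 - \frac{X}{2}$ ($s{\left(U,X \right)} = - \frac{1 X - 2}{2} = - \frac{X - 2}{2} = - \frac{-2 + X}{2} = 1 - \frac{X}{2}$)
$\frac{1}{s{\left(6,-3 \right)} \left(-4\right) 18 - 8558} = \frac{1}{\left(1 - - \frac{3}{2}\right) \left(-4\right) 18 - 8558} = \frac{1}{\left(1 + \frac{3}{2}\right) \left(-4\right) 18 - 8558} = \frac{1}{\frac{5}{2} \left(-4\right) 18 - 8558} = \frac{1}{\left(-10\right) 18 - 8558} = \frac{1}{-180 - 8558} = \frac{1}{-8738} = - \frac{1}{8738}$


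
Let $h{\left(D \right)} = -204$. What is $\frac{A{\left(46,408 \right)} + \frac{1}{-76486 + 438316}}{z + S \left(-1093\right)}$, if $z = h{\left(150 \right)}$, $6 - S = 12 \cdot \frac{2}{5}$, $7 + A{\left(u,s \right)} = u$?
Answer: $- \frac{14111371}{548389548} \approx -0.025732$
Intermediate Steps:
$A{\left(u,s \right)} = -7 + u$
$S = \frac{6}{5}$ ($S = 6 - 12 \cdot \frac{2}{5} = 6 - \frac{24}{5} = \frac{6}{5} \approx 1.2$)
$z = -204$
$\frac{A{\left(46,408 \right)} + \frac{1}{-76486 + 438316}}{z + S \left(-1093\right)} = \frac{\left(-7 + 46\right) + \frac{1}{-76486 + 438316}}{-204 + \frac{6}{5} \left(-1093\right)} = \frac{39 + \frac{1}{361830}}{-204 - \frac{6558}{5}} = \frac{39 + \frac{1}{361830}}{- \frac{7578}{5}} = \frac{14111371}{361830} \left(- \frac{5}{7578}\right) = - \frac{14111371}{548389548}$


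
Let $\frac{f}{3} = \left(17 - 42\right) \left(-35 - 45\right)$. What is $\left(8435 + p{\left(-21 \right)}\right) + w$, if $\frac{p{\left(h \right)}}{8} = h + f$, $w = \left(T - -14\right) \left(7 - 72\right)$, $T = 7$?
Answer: $54902$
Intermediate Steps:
$f = 6000$ ($f = 3 \left(17 - 42\right) \left(-35 - 45\right) = 3 \left(\left(-25\right) \left(-80\right)\right) = 3 \cdot 2000 = 6000$)
$w = -1365$ ($w = \left(7 - -14\right) \left(7 - 72\right) = \left(7 + 14\right) \left(-65\right) = 21 \left(-65\right) = -1365$)
$p{\left(h \right)} = 48000 + 8 h$ ($p{\left(h \right)} = 8 \left(h + 6000\right) = 8 \left(6000 + h\right) = 48000 + 8 h$)
$\left(8435 + p{\left(-21 \right)}\right) + w = \left(8435 + \left(48000 + 8 \left(-21\right)\right)\right) - 1365 = \left(8435 + \left(48000 - 168\right)\right) - 1365 = \left(8435 + 47832\right) - 1365 = 56267 - 1365 = 54902$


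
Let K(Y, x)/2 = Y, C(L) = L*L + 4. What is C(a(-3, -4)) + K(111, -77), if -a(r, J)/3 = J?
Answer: 370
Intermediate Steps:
a(r, J) = -3*J
C(L) = 4 + L² (C(L) = L² + 4 = 4 + L²)
K(Y, x) = 2*Y
C(a(-3, -4)) + K(111, -77) = (4 + (-3*(-4))²) + 2*111 = (4 + 12²) + 222 = (4 + 144) + 222 = 148 + 222 = 370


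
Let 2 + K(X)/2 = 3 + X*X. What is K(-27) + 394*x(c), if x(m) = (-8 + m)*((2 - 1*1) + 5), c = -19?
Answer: -62368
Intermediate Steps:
x(m) = -48 + 6*m (x(m) = (-8 + m)*((2 - 1) + 5) = (-8 + m)*(1 + 5) = (-8 + m)*6 = -48 + 6*m)
K(X) = 2 + 2*X² (K(X) = -4 + 2*(3 + X*X) = -4 + 2*(3 + X²) = -4 + (6 + 2*X²) = 2 + 2*X²)
K(-27) + 394*x(c) = (2 + 2*(-27)²) + 394*(-48 + 6*(-19)) = (2 + 2*729) + 394*(-48 - 114) = (2 + 1458) + 394*(-162) = 1460 - 63828 = -62368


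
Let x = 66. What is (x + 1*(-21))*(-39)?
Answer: -1755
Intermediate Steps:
(x + 1*(-21))*(-39) = (66 + 1*(-21))*(-39) = (66 - 21)*(-39) = 45*(-39) = -1755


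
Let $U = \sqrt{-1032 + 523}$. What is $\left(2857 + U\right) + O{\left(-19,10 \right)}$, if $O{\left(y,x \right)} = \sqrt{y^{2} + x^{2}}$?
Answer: $2857 + \sqrt{461} + i \sqrt{509} \approx 2878.5 + 22.561 i$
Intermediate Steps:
$U = i \sqrt{509}$ ($U = \sqrt{-509} = i \sqrt{509} \approx 22.561 i$)
$O{\left(y,x \right)} = \sqrt{x^{2} + y^{2}}$
$\left(2857 + U\right) + O{\left(-19,10 \right)} = \left(2857 + i \sqrt{509}\right) + \sqrt{10^{2} + \left(-19\right)^{2}} = \left(2857 + i \sqrt{509}\right) + \sqrt{100 + 361} = \left(2857 + i \sqrt{509}\right) + \sqrt{461} = 2857 + \sqrt{461} + i \sqrt{509}$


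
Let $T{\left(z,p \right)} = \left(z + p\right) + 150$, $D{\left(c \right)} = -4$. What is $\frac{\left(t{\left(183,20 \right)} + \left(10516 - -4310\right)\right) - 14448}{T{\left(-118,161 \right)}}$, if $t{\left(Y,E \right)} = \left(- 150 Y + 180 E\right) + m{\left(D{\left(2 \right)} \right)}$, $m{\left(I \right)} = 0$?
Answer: $- \frac{23472}{193} \approx -121.62$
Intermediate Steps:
$t{\left(Y,E \right)} = - 150 Y + 180 E$ ($t{\left(Y,E \right)} = \left(- 150 Y + 180 E\right) + 0 = - 150 Y + 180 E$)
$T{\left(z,p \right)} = 150 + p + z$ ($T{\left(z,p \right)} = \left(p + z\right) + 150 = 150 + p + z$)
$\frac{\left(t{\left(183,20 \right)} + \left(10516 - -4310\right)\right) - 14448}{T{\left(-118,161 \right)}} = \frac{\left(\left(\left(-150\right) 183 + 180 \cdot 20\right) + \left(10516 - -4310\right)\right) - 14448}{150 + 161 - 118} = \frac{\left(\left(-27450 + 3600\right) + \left(10516 + 4310\right)\right) - 14448}{193} = \left(\left(-23850 + 14826\right) - 14448\right) \frac{1}{193} = \left(-9024 - 14448\right) \frac{1}{193} = \left(-23472\right) \frac{1}{193} = - \frac{23472}{193}$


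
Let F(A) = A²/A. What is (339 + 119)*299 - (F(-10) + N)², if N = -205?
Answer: 90717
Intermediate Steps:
F(A) = A
(339 + 119)*299 - (F(-10) + N)² = (339 + 119)*299 - (-10 - 205)² = 458*299 - 1*(-215)² = 136942 - 1*46225 = 136942 - 46225 = 90717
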